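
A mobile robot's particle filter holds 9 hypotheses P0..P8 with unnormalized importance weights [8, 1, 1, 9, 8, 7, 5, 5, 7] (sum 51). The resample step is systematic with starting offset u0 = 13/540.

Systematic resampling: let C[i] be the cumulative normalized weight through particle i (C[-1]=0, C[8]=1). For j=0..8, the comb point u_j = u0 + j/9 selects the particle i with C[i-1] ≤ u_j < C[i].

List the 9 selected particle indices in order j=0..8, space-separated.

0 0 3 3 4 5 6 7 8

C = [8/51, 3/17, 10/51, 19/51, 9/17, 2/3, 13/17, 44/51, 1]
j=0: u_0=13/540 ∈ [0, 8/51) → index 0
j=1: u_1=73/540 ∈ [0, 8/51) → index 0
j=2: u_2=133/540 ∈ [10/51, 19/51) → index 3
j=3: u_3=193/540 ∈ [10/51, 19/51) → index 3
j=4: u_4=253/540 ∈ [19/51, 9/17) → index 4
j=5: u_5=313/540 ∈ [9/17, 2/3) → index 5
j=6: u_6=373/540 ∈ [2/3, 13/17) → index 6
j=7: u_7=433/540 ∈ [13/17, 44/51) → index 7
j=8: u_8=493/540 ∈ [44/51, 1) → index 8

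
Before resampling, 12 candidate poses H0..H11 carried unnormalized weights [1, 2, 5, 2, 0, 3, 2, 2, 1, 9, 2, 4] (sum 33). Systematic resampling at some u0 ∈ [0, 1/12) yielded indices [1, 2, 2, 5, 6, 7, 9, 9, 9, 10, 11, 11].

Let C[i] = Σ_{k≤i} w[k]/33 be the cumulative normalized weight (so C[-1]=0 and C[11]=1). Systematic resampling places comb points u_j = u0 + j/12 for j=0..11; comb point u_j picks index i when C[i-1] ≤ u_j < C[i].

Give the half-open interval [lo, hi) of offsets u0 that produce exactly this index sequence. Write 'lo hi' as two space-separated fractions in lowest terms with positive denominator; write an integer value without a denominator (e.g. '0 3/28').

3/44 5/66

C = [1/33, 1/11, 8/33, 10/33, 10/33, 13/33, 5/11, 17/33, 6/11, 9/11, 29/33, 1]
j=0 picked index 1: u0 ∈ [1/33, 1/11)
j=1 picked index 2: u0 ∈ [1/132, 7/44)
j=2 picked index 2: u0 ∈ [-5/66, 5/66)
j=3 picked index 5: u0 ∈ [7/132, 19/132)
j=4 picked index 6: u0 ∈ [2/33, 4/33)
j=5 picked index 7: u0 ∈ [5/132, 13/132)
j=6 picked index 9: u0 ∈ [1/22, 7/22)
j=7 picked index 9: u0 ∈ [-5/132, 31/132)
j=8 picked index 9: u0 ∈ [-4/33, 5/33)
j=9 picked index 10: u0 ∈ [3/44, 17/132)
j=10 picked index 11: u0 ∈ [1/22, 1/6)
j=11 picked index 11: u0 ∈ [-5/132, 1/12)
intersection: [3/44, 5/66)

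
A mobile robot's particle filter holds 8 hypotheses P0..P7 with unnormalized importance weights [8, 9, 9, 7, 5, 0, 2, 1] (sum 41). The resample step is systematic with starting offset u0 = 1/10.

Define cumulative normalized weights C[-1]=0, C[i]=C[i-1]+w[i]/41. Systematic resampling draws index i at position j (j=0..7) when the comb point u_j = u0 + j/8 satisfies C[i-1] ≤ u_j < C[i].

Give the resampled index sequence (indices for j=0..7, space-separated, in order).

0 1 1 2 2 3 4 6

C = [8/41, 17/41, 26/41, 33/41, 38/41, 38/41, 40/41, 1]
j=0: u_0=1/10 ∈ [0, 8/41) → index 0
j=1: u_1=9/40 ∈ [8/41, 17/41) → index 1
j=2: u_2=7/20 ∈ [8/41, 17/41) → index 1
j=3: u_3=19/40 ∈ [17/41, 26/41) → index 2
j=4: u_4=3/5 ∈ [17/41, 26/41) → index 2
j=5: u_5=29/40 ∈ [26/41, 33/41) → index 3
j=6: u_6=17/20 ∈ [33/41, 38/41) → index 4
j=7: u_7=39/40 ∈ [38/41, 40/41) → index 6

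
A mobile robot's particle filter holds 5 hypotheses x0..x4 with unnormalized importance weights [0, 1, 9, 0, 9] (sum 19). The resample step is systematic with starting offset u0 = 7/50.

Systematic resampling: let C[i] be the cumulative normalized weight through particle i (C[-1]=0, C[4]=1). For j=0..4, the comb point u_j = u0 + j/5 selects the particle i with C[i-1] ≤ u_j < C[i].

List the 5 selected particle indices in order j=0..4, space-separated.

C = [0, 1/19, 10/19, 10/19, 1]
j=0: u_0=7/50 ∈ [1/19, 10/19) → index 2
j=1: u_1=17/50 ∈ [1/19, 10/19) → index 2
j=2: u_2=27/50 ∈ [10/19, 1) → index 4
j=3: u_3=37/50 ∈ [10/19, 1) → index 4
j=4: u_4=47/50 ∈ [10/19, 1) → index 4

2 2 4 4 4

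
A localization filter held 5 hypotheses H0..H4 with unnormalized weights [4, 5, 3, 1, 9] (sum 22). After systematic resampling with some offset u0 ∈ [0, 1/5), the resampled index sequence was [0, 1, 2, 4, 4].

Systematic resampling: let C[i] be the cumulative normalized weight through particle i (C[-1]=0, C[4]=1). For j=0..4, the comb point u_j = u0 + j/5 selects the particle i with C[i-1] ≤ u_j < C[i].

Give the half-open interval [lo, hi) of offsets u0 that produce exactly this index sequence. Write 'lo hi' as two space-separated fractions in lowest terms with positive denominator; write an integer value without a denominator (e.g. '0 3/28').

C = [2/11, 9/22, 6/11, 13/22, 1]
j=0 picked index 0: u0 ∈ [0, 2/11)
j=1 picked index 1: u0 ∈ [-1/55, 23/110)
j=2 picked index 2: u0 ∈ [1/110, 8/55)
j=3 picked index 4: u0 ∈ [-1/110, 2/5)
j=4 picked index 4: u0 ∈ [-23/110, 1/5)
intersection: [1/110, 8/55)

1/110 8/55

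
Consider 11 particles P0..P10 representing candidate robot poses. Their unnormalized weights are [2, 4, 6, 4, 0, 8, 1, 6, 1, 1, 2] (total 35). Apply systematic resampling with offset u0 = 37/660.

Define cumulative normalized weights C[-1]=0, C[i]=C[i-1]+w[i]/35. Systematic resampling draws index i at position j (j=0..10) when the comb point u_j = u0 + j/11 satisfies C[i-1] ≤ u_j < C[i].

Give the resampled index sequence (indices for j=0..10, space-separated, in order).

0 1 2 2 3 5 5 6 7 7 10

C = [2/35, 6/35, 12/35, 16/35, 16/35, 24/35, 5/7, 31/35, 32/35, 33/35, 1]
j=0: u_0=37/660 ∈ [0, 2/35) → index 0
j=1: u_1=97/660 ∈ [2/35, 6/35) → index 1
j=2: u_2=157/660 ∈ [6/35, 12/35) → index 2
j=3: u_3=217/660 ∈ [6/35, 12/35) → index 2
j=4: u_4=277/660 ∈ [12/35, 16/35) → index 3
j=5: u_5=337/660 ∈ [16/35, 24/35) → index 5
j=6: u_6=397/660 ∈ [16/35, 24/35) → index 5
j=7: u_7=457/660 ∈ [24/35, 5/7) → index 6
j=8: u_8=47/60 ∈ [5/7, 31/35) → index 7
j=9: u_9=577/660 ∈ [5/7, 31/35) → index 7
j=10: u_10=637/660 ∈ [33/35, 1) → index 10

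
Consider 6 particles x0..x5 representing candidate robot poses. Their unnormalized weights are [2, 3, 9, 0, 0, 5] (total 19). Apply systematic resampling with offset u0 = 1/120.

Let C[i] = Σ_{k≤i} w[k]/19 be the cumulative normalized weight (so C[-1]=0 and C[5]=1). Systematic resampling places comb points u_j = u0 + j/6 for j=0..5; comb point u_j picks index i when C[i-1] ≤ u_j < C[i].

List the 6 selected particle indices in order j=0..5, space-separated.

0 1 2 2 2 5

C = [2/19, 5/19, 14/19, 14/19, 14/19, 1]
j=0: u_0=1/120 ∈ [0, 2/19) → index 0
j=1: u_1=7/40 ∈ [2/19, 5/19) → index 1
j=2: u_2=41/120 ∈ [5/19, 14/19) → index 2
j=3: u_3=61/120 ∈ [5/19, 14/19) → index 2
j=4: u_4=27/40 ∈ [5/19, 14/19) → index 2
j=5: u_5=101/120 ∈ [14/19, 1) → index 5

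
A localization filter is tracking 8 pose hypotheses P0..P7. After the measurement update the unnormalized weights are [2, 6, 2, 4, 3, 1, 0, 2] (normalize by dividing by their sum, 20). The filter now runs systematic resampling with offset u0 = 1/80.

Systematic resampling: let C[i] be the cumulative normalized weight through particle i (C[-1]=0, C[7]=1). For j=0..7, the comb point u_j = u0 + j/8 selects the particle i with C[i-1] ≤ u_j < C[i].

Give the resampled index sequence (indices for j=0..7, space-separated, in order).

C = [1/10, 2/5, 1/2, 7/10, 17/20, 9/10, 9/10, 1]
j=0: u_0=1/80 ∈ [0, 1/10) → index 0
j=1: u_1=11/80 ∈ [1/10, 2/5) → index 1
j=2: u_2=21/80 ∈ [1/10, 2/5) → index 1
j=3: u_3=31/80 ∈ [1/10, 2/5) → index 1
j=4: u_4=41/80 ∈ [1/2, 7/10) → index 3
j=5: u_5=51/80 ∈ [1/2, 7/10) → index 3
j=6: u_6=61/80 ∈ [7/10, 17/20) → index 4
j=7: u_7=71/80 ∈ [17/20, 9/10) → index 5

0 1 1 1 3 3 4 5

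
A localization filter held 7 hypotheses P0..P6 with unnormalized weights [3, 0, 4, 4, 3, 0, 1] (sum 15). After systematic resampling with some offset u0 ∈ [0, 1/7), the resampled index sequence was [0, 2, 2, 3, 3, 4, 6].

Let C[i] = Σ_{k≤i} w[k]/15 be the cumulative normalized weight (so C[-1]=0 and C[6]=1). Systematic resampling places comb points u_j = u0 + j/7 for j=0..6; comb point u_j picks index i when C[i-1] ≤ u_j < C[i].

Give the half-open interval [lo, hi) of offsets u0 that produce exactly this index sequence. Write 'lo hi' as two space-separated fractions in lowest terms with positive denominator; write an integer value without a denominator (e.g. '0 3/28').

8/105 1/7

C = [1/5, 1/5, 7/15, 11/15, 14/15, 14/15, 1]
j=0 picked index 0: u0 ∈ [0, 1/5)
j=1 picked index 2: u0 ∈ [2/35, 34/105)
j=2 picked index 2: u0 ∈ [-3/35, 19/105)
j=3 picked index 3: u0 ∈ [4/105, 32/105)
j=4 picked index 3: u0 ∈ [-11/105, 17/105)
j=5 picked index 4: u0 ∈ [2/105, 23/105)
j=6 picked index 6: u0 ∈ [8/105, 1/7)
intersection: [8/105, 1/7)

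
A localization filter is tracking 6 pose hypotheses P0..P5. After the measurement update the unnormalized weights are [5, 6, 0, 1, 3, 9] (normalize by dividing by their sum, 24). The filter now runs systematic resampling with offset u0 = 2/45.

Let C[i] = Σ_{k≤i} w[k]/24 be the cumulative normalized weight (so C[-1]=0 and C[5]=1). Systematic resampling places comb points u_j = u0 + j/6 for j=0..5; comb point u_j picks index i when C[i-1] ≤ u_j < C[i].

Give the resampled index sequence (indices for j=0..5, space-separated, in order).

C = [5/24, 11/24, 11/24, 1/2, 5/8, 1]
j=0: u_0=2/45 ∈ [0, 5/24) → index 0
j=1: u_1=19/90 ∈ [5/24, 11/24) → index 1
j=2: u_2=17/45 ∈ [5/24, 11/24) → index 1
j=3: u_3=49/90 ∈ [1/2, 5/8) → index 4
j=4: u_4=32/45 ∈ [5/8, 1) → index 5
j=5: u_5=79/90 ∈ [5/8, 1) → index 5

0 1 1 4 5 5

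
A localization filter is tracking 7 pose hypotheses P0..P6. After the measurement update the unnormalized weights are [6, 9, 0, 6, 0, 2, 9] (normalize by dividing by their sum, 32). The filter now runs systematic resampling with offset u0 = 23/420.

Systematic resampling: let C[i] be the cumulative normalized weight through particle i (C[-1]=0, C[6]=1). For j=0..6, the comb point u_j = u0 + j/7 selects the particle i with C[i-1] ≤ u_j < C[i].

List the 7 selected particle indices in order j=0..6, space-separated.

C = [3/16, 15/32, 15/32, 21/32, 21/32, 23/32, 1]
j=0: u_0=23/420 ∈ [0, 3/16) → index 0
j=1: u_1=83/420 ∈ [3/16, 15/32) → index 1
j=2: u_2=143/420 ∈ [3/16, 15/32) → index 1
j=3: u_3=29/60 ∈ [15/32, 21/32) → index 3
j=4: u_4=263/420 ∈ [15/32, 21/32) → index 3
j=5: u_5=323/420 ∈ [23/32, 1) → index 6
j=6: u_6=383/420 ∈ [23/32, 1) → index 6

0 1 1 3 3 6 6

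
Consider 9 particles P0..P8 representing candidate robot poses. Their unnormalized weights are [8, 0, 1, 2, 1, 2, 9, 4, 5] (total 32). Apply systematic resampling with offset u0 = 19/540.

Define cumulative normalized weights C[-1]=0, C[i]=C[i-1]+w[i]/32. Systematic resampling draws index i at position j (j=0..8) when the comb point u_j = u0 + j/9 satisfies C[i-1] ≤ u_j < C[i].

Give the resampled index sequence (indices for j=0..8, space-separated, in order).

0 0 2 4 6 6 6 7 8

C = [1/4, 1/4, 9/32, 11/32, 3/8, 7/16, 23/32, 27/32, 1]
j=0: u_0=19/540 ∈ [0, 1/4) → index 0
j=1: u_1=79/540 ∈ [0, 1/4) → index 0
j=2: u_2=139/540 ∈ [1/4, 9/32) → index 2
j=3: u_3=199/540 ∈ [11/32, 3/8) → index 4
j=4: u_4=259/540 ∈ [7/16, 23/32) → index 6
j=5: u_5=319/540 ∈ [7/16, 23/32) → index 6
j=6: u_6=379/540 ∈ [7/16, 23/32) → index 6
j=7: u_7=439/540 ∈ [23/32, 27/32) → index 7
j=8: u_8=499/540 ∈ [27/32, 1) → index 8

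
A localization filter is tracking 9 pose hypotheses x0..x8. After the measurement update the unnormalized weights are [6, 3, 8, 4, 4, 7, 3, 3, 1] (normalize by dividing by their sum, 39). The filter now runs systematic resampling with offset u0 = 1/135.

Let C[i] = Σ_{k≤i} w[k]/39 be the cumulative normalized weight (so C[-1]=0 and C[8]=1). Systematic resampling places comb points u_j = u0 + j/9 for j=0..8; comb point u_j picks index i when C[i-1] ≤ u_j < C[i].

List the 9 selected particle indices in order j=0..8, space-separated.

C = [2/13, 3/13, 17/39, 7/13, 25/39, 32/39, 35/39, 38/39, 1]
j=0: u_0=1/135 ∈ [0, 2/13) → index 0
j=1: u_1=16/135 ∈ [0, 2/13) → index 0
j=2: u_2=31/135 ∈ [2/13, 3/13) → index 1
j=3: u_3=46/135 ∈ [3/13, 17/39) → index 2
j=4: u_4=61/135 ∈ [17/39, 7/13) → index 3
j=5: u_5=76/135 ∈ [7/13, 25/39) → index 4
j=6: u_6=91/135 ∈ [25/39, 32/39) → index 5
j=7: u_7=106/135 ∈ [25/39, 32/39) → index 5
j=8: u_8=121/135 ∈ [32/39, 35/39) → index 6

0 0 1 2 3 4 5 5 6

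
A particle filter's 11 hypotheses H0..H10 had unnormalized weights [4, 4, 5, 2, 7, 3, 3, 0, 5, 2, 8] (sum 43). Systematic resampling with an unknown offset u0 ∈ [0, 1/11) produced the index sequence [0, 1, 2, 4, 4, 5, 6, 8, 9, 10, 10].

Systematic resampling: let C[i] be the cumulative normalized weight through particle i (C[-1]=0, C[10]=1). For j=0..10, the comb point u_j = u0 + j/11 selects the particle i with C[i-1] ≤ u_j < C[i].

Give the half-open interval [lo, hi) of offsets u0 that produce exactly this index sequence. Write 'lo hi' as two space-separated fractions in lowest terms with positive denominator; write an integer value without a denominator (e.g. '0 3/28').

36/473 41/473

C = [4/43, 8/43, 13/43, 15/43, 22/43, 25/43, 28/43, 28/43, 33/43, 35/43, 1]
j=0 picked index 0: u0 ∈ [0, 4/43)
j=1 picked index 1: u0 ∈ [1/473, 45/473)
j=2 picked index 2: u0 ∈ [2/473, 57/473)
j=3 picked index 4: u0 ∈ [36/473, 113/473)
j=4 picked index 4: u0 ∈ [-7/473, 70/473)
j=5 picked index 5: u0 ∈ [27/473, 60/473)
j=6 picked index 6: u0 ∈ [17/473, 50/473)
j=7 picked index 8: u0 ∈ [7/473, 62/473)
j=8 picked index 9: u0 ∈ [19/473, 41/473)
j=9 picked index 10: u0 ∈ [-2/473, 2/11)
j=10 picked index 10: u0 ∈ [-45/473, 1/11)
intersection: [36/473, 41/473)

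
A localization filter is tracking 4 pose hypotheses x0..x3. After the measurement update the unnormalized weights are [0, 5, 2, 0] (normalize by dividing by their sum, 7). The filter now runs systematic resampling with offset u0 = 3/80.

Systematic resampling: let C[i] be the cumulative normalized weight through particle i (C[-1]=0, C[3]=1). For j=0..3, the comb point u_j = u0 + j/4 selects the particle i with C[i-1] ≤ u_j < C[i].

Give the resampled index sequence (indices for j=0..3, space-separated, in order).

C = [0, 5/7, 1, 1]
j=0: u_0=3/80 ∈ [0, 5/7) → index 1
j=1: u_1=23/80 ∈ [0, 5/7) → index 1
j=2: u_2=43/80 ∈ [0, 5/7) → index 1
j=3: u_3=63/80 ∈ [5/7, 1) → index 2

1 1 1 2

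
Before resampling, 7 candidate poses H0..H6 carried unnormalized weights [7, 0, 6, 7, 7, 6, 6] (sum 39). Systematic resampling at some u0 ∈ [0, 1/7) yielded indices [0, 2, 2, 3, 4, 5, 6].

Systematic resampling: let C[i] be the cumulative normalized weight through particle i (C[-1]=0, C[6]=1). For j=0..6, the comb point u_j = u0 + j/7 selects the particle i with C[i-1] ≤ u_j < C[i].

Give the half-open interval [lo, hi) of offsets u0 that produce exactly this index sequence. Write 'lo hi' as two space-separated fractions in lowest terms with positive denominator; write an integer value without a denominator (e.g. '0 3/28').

10/273 1/21

C = [7/39, 7/39, 1/3, 20/39, 9/13, 11/13, 1]
j=0 picked index 0: u0 ∈ [0, 7/39)
j=1 picked index 2: u0 ∈ [10/273, 4/21)
j=2 picked index 2: u0 ∈ [-29/273, 1/21)
j=3 picked index 3: u0 ∈ [-2/21, 23/273)
j=4 picked index 4: u0 ∈ [-16/273, 11/91)
j=5 picked index 5: u0 ∈ [-2/91, 12/91)
j=6 picked index 6: u0 ∈ [-1/91, 1/7)
intersection: [10/273, 1/21)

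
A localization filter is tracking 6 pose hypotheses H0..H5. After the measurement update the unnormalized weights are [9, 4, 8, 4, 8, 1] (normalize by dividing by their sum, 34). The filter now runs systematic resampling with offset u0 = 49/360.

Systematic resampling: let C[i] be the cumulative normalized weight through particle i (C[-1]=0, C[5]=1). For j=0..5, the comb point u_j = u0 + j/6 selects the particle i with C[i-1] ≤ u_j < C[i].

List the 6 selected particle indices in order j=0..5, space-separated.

C = [9/34, 13/34, 21/34, 25/34, 33/34, 1]
j=0: u_0=49/360 ∈ [0, 9/34) → index 0
j=1: u_1=109/360 ∈ [9/34, 13/34) → index 1
j=2: u_2=169/360 ∈ [13/34, 21/34) → index 2
j=3: u_3=229/360 ∈ [21/34, 25/34) → index 3
j=4: u_4=289/360 ∈ [25/34, 33/34) → index 4
j=5: u_5=349/360 ∈ [25/34, 33/34) → index 4

0 1 2 3 4 4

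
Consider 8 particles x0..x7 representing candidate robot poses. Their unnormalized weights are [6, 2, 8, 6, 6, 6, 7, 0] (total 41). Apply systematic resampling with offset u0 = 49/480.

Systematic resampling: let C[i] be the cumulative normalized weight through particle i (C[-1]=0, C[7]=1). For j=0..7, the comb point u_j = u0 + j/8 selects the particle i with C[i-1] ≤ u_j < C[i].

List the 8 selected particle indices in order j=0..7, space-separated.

0 2 2 3 4 5 6 6

C = [6/41, 8/41, 16/41, 22/41, 28/41, 34/41, 1, 1]
j=0: u_0=49/480 ∈ [0, 6/41) → index 0
j=1: u_1=109/480 ∈ [8/41, 16/41) → index 2
j=2: u_2=169/480 ∈ [8/41, 16/41) → index 2
j=3: u_3=229/480 ∈ [16/41, 22/41) → index 3
j=4: u_4=289/480 ∈ [22/41, 28/41) → index 4
j=5: u_5=349/480 ∈ [28/41, 34/41) → index 5
j=6: u_6=409/480 ∈ [34/41, 1) → index 6
j=7: u_7=469/480 ∈ [34/41, 1) → index 6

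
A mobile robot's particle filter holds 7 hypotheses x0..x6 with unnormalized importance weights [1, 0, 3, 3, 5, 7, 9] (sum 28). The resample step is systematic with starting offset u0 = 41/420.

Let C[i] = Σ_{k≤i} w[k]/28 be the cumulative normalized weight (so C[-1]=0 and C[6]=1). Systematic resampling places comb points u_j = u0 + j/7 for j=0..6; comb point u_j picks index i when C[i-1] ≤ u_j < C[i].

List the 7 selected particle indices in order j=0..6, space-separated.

C = [1/28, 1/28, 1/7, 1/4, 3/7, 19/28, 1]
j=0: u_0=41/420 ∈ [1/28, 1/7) → index 2
j=1: u_1=101/420 ∈ [1/7, 1/4) → index 3
j=2: u_2=23/60 ∈ [1/4, 3/7) → index 4
j=3: u_3=221/420 ∈ [3/7, 19/28) → index 5
j=4: u_4=281/420 ∈ [3/7, 19/28) → index 5
j=5: u_5=341/420 ∈ [19/28, 1) → index 6
j=6: u_6=401/420 ∈ [19/28, 1) → index 6

2 3 4 5 5 6 6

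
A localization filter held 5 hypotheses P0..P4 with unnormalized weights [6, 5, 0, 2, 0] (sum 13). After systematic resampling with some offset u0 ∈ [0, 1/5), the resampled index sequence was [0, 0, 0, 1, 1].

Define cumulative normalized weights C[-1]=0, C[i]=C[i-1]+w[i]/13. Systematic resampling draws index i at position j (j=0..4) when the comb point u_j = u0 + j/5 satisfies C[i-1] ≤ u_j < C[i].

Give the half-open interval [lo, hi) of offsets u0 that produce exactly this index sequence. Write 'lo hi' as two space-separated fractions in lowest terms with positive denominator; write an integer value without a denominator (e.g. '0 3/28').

C = [6/13, 11/13, 11/13, 1, 1]
j=0 picked index 0: u0 ∈ [0, 6/13)
j=1 picked index 0: u0 ∈ [-1/5, 17/65)
j=2 picked index 0: u0 ∈ [-2/5, 4/65)
j=3 picked index 1: u0 ∈ [-9/65, 16/65)
j=4 picked index 1: u0 ∈ [-22/65, 3/65)
intersection: [0, 3/65)

0 3/65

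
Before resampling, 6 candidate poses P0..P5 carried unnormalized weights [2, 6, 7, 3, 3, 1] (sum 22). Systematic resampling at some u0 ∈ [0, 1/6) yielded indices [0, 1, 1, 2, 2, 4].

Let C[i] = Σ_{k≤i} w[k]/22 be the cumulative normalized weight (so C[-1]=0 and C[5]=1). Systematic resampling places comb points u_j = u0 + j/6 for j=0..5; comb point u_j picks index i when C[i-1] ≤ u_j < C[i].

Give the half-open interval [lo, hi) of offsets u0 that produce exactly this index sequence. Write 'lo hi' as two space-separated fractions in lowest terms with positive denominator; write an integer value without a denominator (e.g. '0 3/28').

0 1/66

C = [1/11, 4/11, 15/22, 9/11, 21/22, 1]
j=0 picked index 0: u0 ∈ [0, 1/11)
j=1 picked index 1: u0 ∈ [-5/66, 13/66)
j=2 picked index 1: u0 ∈ [-8/33, 1/33)
j=3 picked index 2: u0 ∈ [-3/22, 2/11)
j=4 picked index 2: u0 ∈ [-10/33, 1/66)
j=5 picked index 4: u0 ∈ [-1/66, 4/33)
intersection: [0, 1/66)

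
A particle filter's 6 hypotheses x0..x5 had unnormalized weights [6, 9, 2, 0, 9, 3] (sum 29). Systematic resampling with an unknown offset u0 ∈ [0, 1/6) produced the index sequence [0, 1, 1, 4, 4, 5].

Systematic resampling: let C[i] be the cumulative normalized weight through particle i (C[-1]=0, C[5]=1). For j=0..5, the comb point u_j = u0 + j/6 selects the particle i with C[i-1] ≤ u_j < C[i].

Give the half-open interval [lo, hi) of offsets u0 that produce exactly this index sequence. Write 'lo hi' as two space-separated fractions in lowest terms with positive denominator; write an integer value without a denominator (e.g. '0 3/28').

5/58 1/6

C = [6/29, 15/29, 17/29, 17/29, 26/29, 1]
j=0 picked index 0: u0 ∈ [0, 6/29)
j=1 picked index 1: u0 ∈ [7/174, 61/174)
j=2 picked index 1: u0 ∈ [-11/87, 16/87)
j=3 picked index 4: u0 ∈ [5/58, 23/58)
j=4 picked index 4: u0 ∈ [-7/87, 20/87)
j=5 picked index 5: u0 ∈ [11/174, 1/6)
intersection: [5/58, 1/6)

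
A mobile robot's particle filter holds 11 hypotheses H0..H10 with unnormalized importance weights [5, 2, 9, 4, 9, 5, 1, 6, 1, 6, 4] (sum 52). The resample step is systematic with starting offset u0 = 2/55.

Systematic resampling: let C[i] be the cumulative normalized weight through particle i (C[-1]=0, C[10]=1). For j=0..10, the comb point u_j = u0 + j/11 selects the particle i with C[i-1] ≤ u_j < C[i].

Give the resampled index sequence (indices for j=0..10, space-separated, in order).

C = [5/52, 7/52, 4/13, 5/13, 29/52, 17/26, 35/52, 41/52, 21/26, 12/13, 1]
j=0: u_0=2/55 ∈ [0, 5/52) → index 0
j=1: u_1=7/55 ∈ [5/52, 7/52) → index 1
j=2: u_2=12/55 ∈ [7/52, 4/13) → index 2
j=3: u_3=17/55 ∈ [4/13, 5/13) → index 3
j=4: u_4=2/5 ∈ [5/13, 29/52) → index 4
j=5: u_5=27/55 ∈ [5/13, 29/52) → index 4
j=6: u_6=32/55 ∈ [29/52, 17/26) → index 5
j=7: u_7=37/55 ∈ [17/26, 35/52) → index 6
j=8: u_8=42/55 ∈ [35/52, 41/52) → index 7
j=9: u_9=47/55 ∈ [21/26, 12/13) → index 9
j=10: u_10=52/55 ∈ [12/13, 1) → index 10

0 1 2 3 4 4 5 6 7 9 10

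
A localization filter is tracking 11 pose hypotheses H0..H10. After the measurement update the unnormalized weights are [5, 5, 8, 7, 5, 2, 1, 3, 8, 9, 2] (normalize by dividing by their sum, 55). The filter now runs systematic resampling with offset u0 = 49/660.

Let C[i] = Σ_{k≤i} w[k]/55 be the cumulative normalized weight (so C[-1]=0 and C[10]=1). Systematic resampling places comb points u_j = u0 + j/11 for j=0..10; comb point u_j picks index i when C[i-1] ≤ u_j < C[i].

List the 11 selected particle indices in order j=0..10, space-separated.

0 1 2 3 3 4 7 8 9 9 10

C = [1/11, 2/11, 18/55, 5/11, 6/11, 32/55, 3/5, 36/55, 4/5, 53/55, 1]
j=0: u_0=49/660 ∈ [0, 1/11) → index 0
j=1: u_1=109/660 ∈ [1/11, 2/11) → index 1
j=2: u_2=169/660 ∈ [2/11, 18/55) → index 2
j=3: u_3=229/660 ∈ [18/55, 5/11) → index 3
j=4: u_4=289/660 ∈ [18/55, 5/11) → index 3
j=5: u_5=349/660 ∈ [5/11, 6/11) → index 4
j=6: u_6=409/660 ∈ [3/5, 36/55) → index 7
j=7: u_7=469/660 ∈ [36/55, 4/5) → index 8
j=8: u_8=529/660 ∈ [4/5, 53/55) → index 9
j=9: u_9=589/660 ∈ [4/5, 53/55) → index 9
j=10: u_10=59/60 ∈ [53/55, 1) → index 10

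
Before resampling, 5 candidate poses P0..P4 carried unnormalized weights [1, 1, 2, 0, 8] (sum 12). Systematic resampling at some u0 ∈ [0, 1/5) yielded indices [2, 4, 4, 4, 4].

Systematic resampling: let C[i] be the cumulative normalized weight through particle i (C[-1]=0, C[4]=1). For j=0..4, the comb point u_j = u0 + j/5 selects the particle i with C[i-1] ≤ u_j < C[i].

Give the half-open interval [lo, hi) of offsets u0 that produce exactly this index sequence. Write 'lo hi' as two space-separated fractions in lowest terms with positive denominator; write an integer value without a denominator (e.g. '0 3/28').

1/6 1/5

C = [1/12, 1/6, 1/3, 1/3, 1]
j=0 picked index 2: u0 ∈ [1/6, 1/3)
j=1 picked index 4: u0 ∈ [2/15, 4/5)
j=2 picked index 4: u0 ∈ [-1/15, 3/5)
j=3 picked index 4: u0 ∈ [-4/15, 2/5)
j=4 picked index 4: u0 ∈ [-7/15, 1/5)
intersection: [1/6, 1/5)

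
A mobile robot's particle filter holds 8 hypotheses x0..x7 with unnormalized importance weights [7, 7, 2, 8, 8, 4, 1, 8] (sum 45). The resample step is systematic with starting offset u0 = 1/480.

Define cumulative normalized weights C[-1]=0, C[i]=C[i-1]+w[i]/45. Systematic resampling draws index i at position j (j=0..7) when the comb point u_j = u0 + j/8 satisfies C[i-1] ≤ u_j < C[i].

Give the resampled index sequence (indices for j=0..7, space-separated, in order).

0 0 1 3 3 4 5 7

C = [7/45, 14/45, 16/45, 8/15, 32/45, 4/5, 37/45, 1]
j=0: u_0=1/480 ∈ [0, 7/45) → index 0
j=1: u_1=61/480 ∈ [0, 7/45) → index 0
j=2: u_2=121/480 ∈ [7/45, 14/45) → index 1
j=3: u_3=181/480 ∈ [16/45, 8/15) → index 3
j=4: u_4=241/480 ∈ [16/45, 8/15) → index 3
j=5: u_5=301/480 ∈ [8/15, 32/45) → index 4
j=6: u_6=361/480 ∈ [32/45, 4/5) → index 5
j=7: u_7=421/480 ∈ [37/45, 1) → index 7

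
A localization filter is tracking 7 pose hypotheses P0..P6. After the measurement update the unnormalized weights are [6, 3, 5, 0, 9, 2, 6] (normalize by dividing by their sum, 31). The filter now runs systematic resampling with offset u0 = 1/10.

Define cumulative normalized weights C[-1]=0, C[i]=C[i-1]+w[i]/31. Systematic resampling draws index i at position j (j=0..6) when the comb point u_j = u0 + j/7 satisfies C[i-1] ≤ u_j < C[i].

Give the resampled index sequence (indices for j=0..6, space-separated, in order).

C = [6/31, 9/31, 14/31, 14/31, 23/31, 25/31, 1]
j=0: u_0=1/10 ∈ [0, 6/31) → index 0
j=1: u_1=17/70 ∈ [6/31, 9/31) → index 1
j=2: u_2=27/70 ∈ [9/31, 14/31) → index 2
j=3: u_3=37/70 ∈ [14/31, 23/31) → index 4
j=4: u_4=47/70 ∈ [14/31, 23/31) → index 4
j=5: u_5=57/70 ∈ [25/31, 1) → index 6
j=6: u_6=67/70 ∈ [25/31, 1) → index 6

0 1 2 4 4 6 6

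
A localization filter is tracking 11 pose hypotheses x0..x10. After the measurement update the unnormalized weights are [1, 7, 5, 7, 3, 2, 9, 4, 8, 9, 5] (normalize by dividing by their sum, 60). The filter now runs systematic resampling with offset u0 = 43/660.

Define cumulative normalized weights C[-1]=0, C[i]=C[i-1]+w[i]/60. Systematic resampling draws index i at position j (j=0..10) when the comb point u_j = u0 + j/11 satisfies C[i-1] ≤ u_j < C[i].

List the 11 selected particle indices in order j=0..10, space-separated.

C = [1/60, 2/15, 13/60, 1/3, 23/60, 5/12, 17/30, 19/30, 23/30, 11/12, 1]
j=0: u_0=43/660 ∈ [1/60, 2/15) → index 1
j=1: u_1=103/660 ∈ [2/15, 13/60) → index 2
j=2: u_2=163/660 ∈ [13/60, 1/3) → index 3
j=3: u_3=223/660 ∈ [1/3, 23/60) → index 4
j=4: u_4=283/660 ∈ [5/12, 17/30) → index 6
j=5: u_5=343/660 ∈ [5/12, 17/30) → index 6
j=6: u_6=403/660 ∈ [17/30, 19/30) → index 7
j=7: u_7=463/660 ∈ [19/30, 23/30) → index 8
j=8: u_8=523/660 ∈ [23/30, 11/12) → index 9
j=9: u_9=53/60 ∈ [23/30, 11/12) → index 9
j=10: u_10=643/660 ∈ [11/12, 1) → index 10

1 2 3 4 6 6 7 8 9 9 10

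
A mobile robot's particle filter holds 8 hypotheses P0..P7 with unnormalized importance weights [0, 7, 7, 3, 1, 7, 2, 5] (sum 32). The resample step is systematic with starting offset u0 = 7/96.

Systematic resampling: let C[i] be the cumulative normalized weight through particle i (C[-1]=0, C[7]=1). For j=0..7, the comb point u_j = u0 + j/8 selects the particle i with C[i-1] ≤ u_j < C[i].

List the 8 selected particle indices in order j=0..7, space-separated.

1 1 2 3 5 5 6 7

C = [0, 7/32, 7/16, 17/32, 9/16, 25/32, 27/32, 1]
j=0: u_0=7/96 ∈ [0, 7/32) → index 1
j=1: u_1=19/96 ∈ [0, 7/32) → index 1
j=2: u_2=31/96 ∈ [7/32, 7/16) → index 2
j=3: u_3=43/96 ∈ [7/16, 17/32) → index 3
j=4: u_4=55/96 ∈ [9/16, 25/32) → index 5
j=5: u_5=67/96 ∈ [9/16, 25/32) → index 5
j=6: u_6=79/96 ∈ [25/32, 27/32) → index 6
j=7: u_7=91/96 ∈ [27/32, 1) → index 7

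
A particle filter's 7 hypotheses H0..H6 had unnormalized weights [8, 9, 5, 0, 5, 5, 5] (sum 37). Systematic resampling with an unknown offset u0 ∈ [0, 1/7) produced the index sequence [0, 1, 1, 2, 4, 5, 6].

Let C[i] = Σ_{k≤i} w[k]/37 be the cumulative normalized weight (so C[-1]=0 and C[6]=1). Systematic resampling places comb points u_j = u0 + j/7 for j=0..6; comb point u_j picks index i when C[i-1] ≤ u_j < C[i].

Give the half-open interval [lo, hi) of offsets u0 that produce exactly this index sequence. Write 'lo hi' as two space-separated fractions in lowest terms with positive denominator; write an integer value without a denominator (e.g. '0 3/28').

19/259 1/7

C = [8/37, 17/37, 22/37, 22/37, 27/37, 32/37, 1]
j=0 picked index 0: u0 ∈ [0, 8/37)
j=1 picked index 1: u0 ∈ [19/259, 82/259)
j=2 picked index 1: u0 ∈ [-18/259, 45/259)
j=3 picked index 2: u0 ∈ [8/259, 43/259)
j=4 picked index 4: u0 ∈ [6/259, 41/259)
j=5 picked index 5: u0 ∈ [4/259, 39/259)
j=6 picked index 6: u0 ∈ [2/259, 1/7)
intersection: [19/259, 1/7)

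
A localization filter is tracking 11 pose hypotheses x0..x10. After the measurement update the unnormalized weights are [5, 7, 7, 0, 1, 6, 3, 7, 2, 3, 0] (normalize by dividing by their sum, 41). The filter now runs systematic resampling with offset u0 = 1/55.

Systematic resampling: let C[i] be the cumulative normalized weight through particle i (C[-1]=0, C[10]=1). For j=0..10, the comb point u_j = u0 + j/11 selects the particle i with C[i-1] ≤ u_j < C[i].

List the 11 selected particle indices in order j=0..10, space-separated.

0 0 1 1 2 4 5 6 7 7 9

C = [5/41, 12/41, 19/41, 19/41, 20/41, 26/41, 29/41, 36/41, 38/41, 1, 1]
j=0: u_0=1/55 ∈ [0, 5/41) → index 0
j=1: u_1=6/55 ∈ [0, 5/41) → index 0
j=2: u_2=1/5 ∈ [5/41, 12/41) → index 1
j=3: u_3=16/55 ∈ [5/41, 12/41) → index 1
j=4: u_4=21/55 ∈ [12/41, 19/41) → index 2
j=5: u_5=26/55 ∈ [19/41, 20/41) → index 4
j=6: u_6=31/55 ∈ [20/41, 26/41) → index 5
j=7: u_7=36/55 ∈ [26/41, 29/41) → index 6
j=8: u_8=41/55 ∈ [29/41, 36/41) → index 7
j=9: u_9=46/55 ∈ [29/41, 36/41) → index 7
j=10: u_10=51/55 ∈ [38/41, 1) → index 9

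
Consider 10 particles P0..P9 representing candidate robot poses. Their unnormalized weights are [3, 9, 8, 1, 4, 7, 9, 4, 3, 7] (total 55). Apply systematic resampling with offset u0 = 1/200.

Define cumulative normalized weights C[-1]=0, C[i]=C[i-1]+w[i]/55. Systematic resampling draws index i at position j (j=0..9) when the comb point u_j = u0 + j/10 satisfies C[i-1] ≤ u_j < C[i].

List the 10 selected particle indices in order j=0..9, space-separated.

C = [3/55, 12/55, 4/11, 21/55, 5/11, 32/55, 41/55, 9/11, 48/55, 1]
j=0: u_0=1/200 ∈ [0, 3/55) → index 0
j=1: u_1=21/200 ∈ [3/55, 12/55) → index 1
j=2: u_2=41/200 ∈ [3/55, 12/55) → index 1
j=3: u_3=61/200 ∈ [12/55, 4/11) → index 2
j=4: u_4=81/200 ∈ [21/55, 5/11) → index 4
j=5: u_5=101/200 ∈ [5/11, 32/55) → index 5
j=6: u_6=121/200 ∈ [32/55, 41/55) → index 6
j=7: u_7=141/200 ∈ [32/55, 41/55) → index 6
j=8: u_8=161/200 ∈ [41/55, 9/11) → index 7
j=9: u_9=181/200 ∈ [48/55, 1) → index 9

0 1 1 2 4 5 6 6 7 9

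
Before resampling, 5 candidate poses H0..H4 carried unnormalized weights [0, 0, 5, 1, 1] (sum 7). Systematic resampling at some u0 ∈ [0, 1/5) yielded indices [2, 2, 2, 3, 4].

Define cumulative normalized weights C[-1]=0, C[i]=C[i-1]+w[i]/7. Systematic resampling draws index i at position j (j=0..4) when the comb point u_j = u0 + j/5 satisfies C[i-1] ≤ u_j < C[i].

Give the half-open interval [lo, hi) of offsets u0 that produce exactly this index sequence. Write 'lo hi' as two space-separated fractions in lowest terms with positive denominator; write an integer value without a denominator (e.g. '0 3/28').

4/35 1/5

C = [0, 0, 5/7, 6/7, 1]
j=0 picked index 2: u0 ∈ [0, 5/7)
j=1 picked index 2: u0 ∈ [-1/5, 18/35)
j=2 picked index 2: u0 ∈ [-2/5, 11/35)
j=3 picked index 3: u0 ∈ [4/35, 9/35)
j=4 picked index 4: u0 ∈ [2/35, 1/5)
intersection: [4/35, 1/5)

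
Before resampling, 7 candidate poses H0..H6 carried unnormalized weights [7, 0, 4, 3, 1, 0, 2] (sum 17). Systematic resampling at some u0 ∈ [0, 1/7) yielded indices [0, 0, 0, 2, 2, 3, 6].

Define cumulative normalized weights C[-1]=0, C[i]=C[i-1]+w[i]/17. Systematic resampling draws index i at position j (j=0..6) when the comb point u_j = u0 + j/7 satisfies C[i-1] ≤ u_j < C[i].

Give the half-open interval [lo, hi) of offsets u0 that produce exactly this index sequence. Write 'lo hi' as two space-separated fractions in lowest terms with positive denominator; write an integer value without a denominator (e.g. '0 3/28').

C = [7/17, 7/17, 11/17, 14/17, 15/17, 15/17, 1]
j=0 picked index 0: u0 ∈ [0, 7/17)
j=1 picked index 0: u0 ∈ [-1/7, 32/119)
j=2 picked index 0: u0 ∈ [-2/7, 15/119)
j=3 picked index 2: u0 ∈ [-2/119, 26/119)
j=4 picked index 2: u0 ∈ [-19/119, 9/119)
j=5 picked index 3: u0 ∈ [-8/119, 13/119)
j=6 picked index 6: u0 ∈ [3/119, 1/7)
intersection: [3/119, 9/119)

3/119 9/119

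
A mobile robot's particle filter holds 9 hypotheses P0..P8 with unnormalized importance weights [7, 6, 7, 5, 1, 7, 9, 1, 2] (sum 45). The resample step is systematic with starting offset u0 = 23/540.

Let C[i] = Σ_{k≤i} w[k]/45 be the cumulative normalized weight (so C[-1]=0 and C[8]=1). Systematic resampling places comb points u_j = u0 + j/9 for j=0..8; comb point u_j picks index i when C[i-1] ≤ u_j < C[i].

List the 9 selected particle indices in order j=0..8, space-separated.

0 0 1 2 3 5 5 6 6

C = [7/45, 13/45, 4/9, 5/9, 26/45, 11/15, 14/15, 43/45, 1]
j=0: u_0=23/540 ∈ [0, 7/45) → index 0
j=1: u_1=83/540 ∈ [0, 7/45) → index 0
j=2: u_2=143/540 ∈ [7/45, 13/45) → index 1
j=3: u_3=203/540 ∈ [13/45, 4/9) → index 2
j=4: u_4=263/540 ∈ [4/9, 5/9) → index 3
j=5: u_5=323/540 ∈ [26/45, 11/15) → index 5
j=6: u_6=383/540 ∈ [26/45, 11/15) → index 5
j=7: u_7=443/540 ∈ [11/15, 14/15) → index 6
j=8: u_8=503/540 ∈ [11/15, 14/15) → index 6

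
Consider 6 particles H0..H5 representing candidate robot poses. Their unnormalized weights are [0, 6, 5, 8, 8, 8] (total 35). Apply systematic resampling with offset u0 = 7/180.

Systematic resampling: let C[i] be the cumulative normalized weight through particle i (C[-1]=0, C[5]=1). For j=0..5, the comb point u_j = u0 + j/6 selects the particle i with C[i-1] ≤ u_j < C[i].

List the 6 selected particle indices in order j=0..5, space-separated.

C = [0, 6/35, 11/35, 19/35, 27/35, 1]
j=0: u_0=7/180 ∈ [0, 6/35) → index 1
j=1: u_1=37/180 ∈ [6/35, 11/35) → index 2
j=2: u_2=67/180 ∈ [11/35, 19/35) → index 3
j=3: u_3=97/180 ∈ [11/35, 19/35) → index 3
j=4: u_4=127/180 ∈ [19/35, 27/35) → index 4
j=5: u_5=157/180 ∈ [27/35, 1) → index 5

1 2 3 3 4 5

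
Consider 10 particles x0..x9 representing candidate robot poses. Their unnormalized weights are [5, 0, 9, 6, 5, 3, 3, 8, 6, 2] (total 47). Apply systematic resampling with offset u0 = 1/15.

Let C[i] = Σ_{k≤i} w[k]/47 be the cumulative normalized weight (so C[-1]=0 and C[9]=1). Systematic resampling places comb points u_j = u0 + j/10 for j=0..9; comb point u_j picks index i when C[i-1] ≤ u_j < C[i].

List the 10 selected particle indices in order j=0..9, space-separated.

0 2 2 3 4 5 7 7 8 9

C = [5/47, 5/47, 14/47, 20/47, 25/47, 28/47, 31/47, 39/47, 45/47, 1]
j=0: u_0=1/15 ∈ [0, 5/47) → index 0
j=1: u_1=1/6 ∈ [5/47, 14/47) → index 2
j=2: u_2=4/15 ∈ [5/47, 14/47) → index 2
j=3: u_3=11/30 ∈ [14/47, 20/47) → index 3
j=4: u_4=7/15 ∈ [20/47, 25/47) → index 4
j=5: u_5=17/30 ∈ [25/47, 28/47) → index 5
j=6: u_6=2/3 ∈ [31/47, 39/47) → index 7
j=7: u_7=23/30 ∈ [31/47, 39/47) → index 7
j=8: u_8=13/15 ∈ [39/47, 45/47) → index 8
j=9: u_9=29/30 ∈ [45/47, 1) → index 9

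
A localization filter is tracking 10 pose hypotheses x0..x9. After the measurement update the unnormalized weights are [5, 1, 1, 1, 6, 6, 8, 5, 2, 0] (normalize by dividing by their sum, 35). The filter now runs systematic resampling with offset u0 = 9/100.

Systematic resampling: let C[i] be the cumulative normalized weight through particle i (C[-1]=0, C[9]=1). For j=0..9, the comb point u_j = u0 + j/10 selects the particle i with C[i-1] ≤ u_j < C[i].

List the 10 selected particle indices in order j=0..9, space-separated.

C = [1/7, 6/35, 1/5, 8/35, 2/5, 4/7, 4/5, 33/35, 1, 1]
j=0: u_0=9/100 ∈ [0, 1/7) → index 0
j=1: u_1=19/100 ∈ [6/35, 1/5) → index 2
j=2: u_2=29/100 ∈ [8/35, 2/5) → index 4
j=3: u_3=39/100 ∈ [8/35, 2/5) → index 4
j=4: u_4=49/100 ∈ [2/5, 4/7) → index 5
j=5: u_5=59/100 ∈ [4/7, 4/5) → index 6
j=6: u_6=69/100 ∈ [4/7, 4/5) → index 6
j=7: u_7=79/100 ∈ [4/7, 4/5) → index 6
j=8: u_8=89/100 ∈ [4/5, 33/35) → index 7
j=9: u_9=99/100 ∈ [33/35, 1) → index 8

0 2 4 4 5 6 6 6 7 8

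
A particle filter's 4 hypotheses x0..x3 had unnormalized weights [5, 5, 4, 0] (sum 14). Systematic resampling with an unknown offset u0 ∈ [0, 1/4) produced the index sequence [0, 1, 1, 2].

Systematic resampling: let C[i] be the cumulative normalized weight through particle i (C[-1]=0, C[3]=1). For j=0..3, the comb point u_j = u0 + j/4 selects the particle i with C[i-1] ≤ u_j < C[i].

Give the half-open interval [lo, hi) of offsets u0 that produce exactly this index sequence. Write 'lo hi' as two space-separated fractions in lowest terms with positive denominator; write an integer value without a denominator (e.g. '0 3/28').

C = [5/14, 5/7, 1, 1]
j=0 picked index 0: u0 ∈ [0, 5/14)
j=1 picked index 1: u0 ∈ [3/28, 13/28)
j=2 picked index 1: u0 ∈ [-1/7, 3/14)
j=3 picked index 2: u0 ∈ [-1/28, 1/4)
intersection: [3/28, 3/14)

3/28 3/14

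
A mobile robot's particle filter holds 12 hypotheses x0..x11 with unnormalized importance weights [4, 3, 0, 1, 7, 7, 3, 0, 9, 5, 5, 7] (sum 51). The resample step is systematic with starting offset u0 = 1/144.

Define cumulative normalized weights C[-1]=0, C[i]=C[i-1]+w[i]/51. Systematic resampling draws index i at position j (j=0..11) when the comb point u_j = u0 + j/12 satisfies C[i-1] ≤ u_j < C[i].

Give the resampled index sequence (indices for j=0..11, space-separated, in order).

0 1 4 4 5 5 8 8 9 9 10 11

C = [4/51, 7/51, 7/51, 8/51, 5/17, 22/51, 25/51, 25/51, 2/3, 13/17, 44/51, 1]
j=0: u_0=1/144 ∈ [0, 4/51) → index 0
j=1: u_1=13/144 ∈ [4/51, 7/51) → index 1
j=2: u_2=25/144 ∈ [8/51, 5/17) → index 4
j=3: u_3=37/144 ∈ [8/51, 5/17) → index 4
j=4: u_4=49/144 ∈ [5/17, 22/51) → index 5
j=5: u_5=61/144 ∈ [5/17, 22/51) → index 5
j=6: u_6=73/144 ∈ [25/51, 2/3) → index 8
j=7: u_7=85/144 ∈ [25/51, 2/3) → index 8
j=8: u_8=97/144 ∈ [2/3, 13/17) → index 9
j=9: u_9=109/144 ∈ [2/3, 13/17) → index 9
j=10: u_10=121/144 ∈ [13/17, 44/51) → index 10
j=11: u_11=133/144 ∈ [44/51, 1) → index 11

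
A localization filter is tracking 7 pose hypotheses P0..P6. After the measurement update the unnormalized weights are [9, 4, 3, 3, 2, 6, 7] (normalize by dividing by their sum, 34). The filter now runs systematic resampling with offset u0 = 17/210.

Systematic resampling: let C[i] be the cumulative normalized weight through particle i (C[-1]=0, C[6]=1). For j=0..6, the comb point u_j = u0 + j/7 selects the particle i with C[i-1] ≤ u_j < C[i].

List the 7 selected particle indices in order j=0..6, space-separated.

0 0 1 3 5 6 6

C = [9/34, 13/34, 8/17, 19/34, 21/34, 27/34, 1]
j=0: u_0=17/210 ∈ [0, 9/34) → index 0
j=1: u_1=47/210 ∈ [0, 9/34) → index 0
j=2: u_2=11/30 ∈ [9/34, 13/34) → index 1
j=3: u_3=107/210 ∈ [8/17, 19/34) → index 3
j=4: u_4=137/210 ∈ [21/34, 27/34) → index 5
j=5: u_5=167/210 ∈ [27/34, 1) → index 6
j=6: u_6=197/210 ∈ [27/34, 1) → index 6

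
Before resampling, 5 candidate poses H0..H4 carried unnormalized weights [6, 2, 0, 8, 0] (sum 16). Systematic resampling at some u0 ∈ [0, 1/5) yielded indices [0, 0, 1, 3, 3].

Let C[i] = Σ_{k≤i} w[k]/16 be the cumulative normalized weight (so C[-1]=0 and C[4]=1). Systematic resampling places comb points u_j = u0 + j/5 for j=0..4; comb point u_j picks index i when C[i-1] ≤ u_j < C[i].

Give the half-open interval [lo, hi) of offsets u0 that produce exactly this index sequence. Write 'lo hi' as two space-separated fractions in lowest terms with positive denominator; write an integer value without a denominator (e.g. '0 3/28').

0 1/10

C = [3/8, 1/2, 1/2, 1, 1]
j=0 picked index 0: u0 ∈ [0, 3/8)
j=1 picked index 0: u0 ∈ [-1/5, 7/40)
j=2 picked index 1: u0 ∈ [-1/40, 1/10)
j=3 picked index 3: u0 ∈ [-1/10, 2/5)
j=4 picked index 3: u0 ∈ [-3/10, 1/5)
intersection: [0, 1/10)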